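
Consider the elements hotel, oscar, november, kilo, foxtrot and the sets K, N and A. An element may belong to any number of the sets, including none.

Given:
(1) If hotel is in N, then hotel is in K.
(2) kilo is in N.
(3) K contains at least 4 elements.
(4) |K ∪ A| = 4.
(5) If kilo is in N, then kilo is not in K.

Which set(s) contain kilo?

kilo: N

From (2): kilo ∈ N.
(5): kilo ∉ K.
(3): only 4 candidates remain for K, so all are in.
Suppose kilo ∈ A: no assignment then satisfies all the clues, so kilo ∉ A.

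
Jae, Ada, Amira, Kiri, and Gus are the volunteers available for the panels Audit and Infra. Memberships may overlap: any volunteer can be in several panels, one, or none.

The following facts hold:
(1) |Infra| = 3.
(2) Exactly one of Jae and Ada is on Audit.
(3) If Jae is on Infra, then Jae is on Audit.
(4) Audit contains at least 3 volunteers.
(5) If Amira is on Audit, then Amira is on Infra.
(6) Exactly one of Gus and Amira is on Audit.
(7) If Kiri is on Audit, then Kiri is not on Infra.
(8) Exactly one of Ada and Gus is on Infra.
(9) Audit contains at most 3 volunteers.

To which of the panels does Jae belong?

Jae: Audit, Infra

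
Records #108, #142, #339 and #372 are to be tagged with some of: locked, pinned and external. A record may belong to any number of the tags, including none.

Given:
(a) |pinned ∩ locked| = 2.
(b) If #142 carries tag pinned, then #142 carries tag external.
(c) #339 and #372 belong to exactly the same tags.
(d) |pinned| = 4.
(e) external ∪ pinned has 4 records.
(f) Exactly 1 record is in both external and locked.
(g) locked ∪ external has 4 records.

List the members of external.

(d): only 4 candidates remain for pinned, so all are in.
(b): #142 ∈ external.
Suppose #108 ∈ external: no assignment then satisfies all the clues, so #108 ∉ external.

external = {#142, #339, #372}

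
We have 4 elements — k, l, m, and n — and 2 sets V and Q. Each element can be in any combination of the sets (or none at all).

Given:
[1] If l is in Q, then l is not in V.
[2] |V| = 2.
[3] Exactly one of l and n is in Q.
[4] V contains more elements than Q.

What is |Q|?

1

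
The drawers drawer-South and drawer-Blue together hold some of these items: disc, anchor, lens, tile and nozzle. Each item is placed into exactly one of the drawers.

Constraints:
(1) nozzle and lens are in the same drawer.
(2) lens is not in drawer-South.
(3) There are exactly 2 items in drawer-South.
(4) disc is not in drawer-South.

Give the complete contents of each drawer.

drawer-South = {anchor, tile}; drawer-Blue = {disc, lens, nozzle}

From (2): lens ∉ drawer-South.
From (4): disc ∉ drawer-South.
(1): nozzle matches lens: nozzle ∉ drawer-South.
(3): only 2 candidates remain for drawer-South, so all are in.
Only one drawer left: disc ∈ drawer-Blue.
Only one drawer left: lens ∈ drawer-Blue.
Only one drawer left: nozzle ∈ drawer-Blue.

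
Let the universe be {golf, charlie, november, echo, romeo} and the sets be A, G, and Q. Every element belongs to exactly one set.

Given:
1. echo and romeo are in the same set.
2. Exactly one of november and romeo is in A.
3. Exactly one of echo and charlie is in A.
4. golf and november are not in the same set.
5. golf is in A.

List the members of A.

A = {echo, golf, romeo}

From (5): golf ∈ A.
(4): november ∉ A.
(2) (exactly one): romeo ∈ A.
(1): echo matches romeo: echo ∈ A.
(3) (exactly one): charlie ∉ A.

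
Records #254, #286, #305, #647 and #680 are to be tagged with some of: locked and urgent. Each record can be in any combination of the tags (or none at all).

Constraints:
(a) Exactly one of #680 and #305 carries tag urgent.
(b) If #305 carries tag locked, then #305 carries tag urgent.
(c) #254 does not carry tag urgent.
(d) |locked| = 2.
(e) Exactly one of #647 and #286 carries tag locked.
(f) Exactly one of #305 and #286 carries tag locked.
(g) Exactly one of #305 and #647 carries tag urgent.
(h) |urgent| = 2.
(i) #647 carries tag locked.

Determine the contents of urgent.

urgent = {#286, #305}

From (c): #254 ∉ urgent.
From (i): #647 ∈ locked.
(e) (exactly one): #286 ∉ locked.
(f) (exactly one): #305 ∈ locked.
(b): #305 ∈ urgent.
(d): locked already has 2, so the rest are out.
(g) (exactly one): #647 ∉ urgent.
(a) (exactly one): #680 ∉ urgent.
(h): only 2 candidates remain for urgent, so all are in.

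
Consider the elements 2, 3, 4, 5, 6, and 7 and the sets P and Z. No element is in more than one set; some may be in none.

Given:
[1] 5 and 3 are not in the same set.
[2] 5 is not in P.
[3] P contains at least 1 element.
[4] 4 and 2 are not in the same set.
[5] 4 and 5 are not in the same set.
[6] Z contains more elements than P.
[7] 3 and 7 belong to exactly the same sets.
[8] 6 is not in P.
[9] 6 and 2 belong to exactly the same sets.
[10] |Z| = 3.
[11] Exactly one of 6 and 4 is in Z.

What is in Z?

From (2): 5 ∉ P.
From (8): 6 ∉ P.
(9): 2 matches 6: 2 ∉ P.
Suppose 2 ∉ Z: no assignment then satisfies all the clues, so 2 ∈ Z.

Z = {2, 5, 6}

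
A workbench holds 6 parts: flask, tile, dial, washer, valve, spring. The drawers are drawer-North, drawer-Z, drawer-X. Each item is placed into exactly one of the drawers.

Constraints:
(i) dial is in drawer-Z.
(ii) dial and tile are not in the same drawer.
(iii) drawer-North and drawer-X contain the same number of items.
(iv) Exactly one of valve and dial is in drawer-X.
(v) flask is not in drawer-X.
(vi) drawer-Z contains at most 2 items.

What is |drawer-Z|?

From (i): dial ∈ drawer-Z.
From (v): flask ∉ drawer-X.
(ii): tile ∉ drawer-Z.
(iv) (exactly one): valve ∈ drawer-X.

2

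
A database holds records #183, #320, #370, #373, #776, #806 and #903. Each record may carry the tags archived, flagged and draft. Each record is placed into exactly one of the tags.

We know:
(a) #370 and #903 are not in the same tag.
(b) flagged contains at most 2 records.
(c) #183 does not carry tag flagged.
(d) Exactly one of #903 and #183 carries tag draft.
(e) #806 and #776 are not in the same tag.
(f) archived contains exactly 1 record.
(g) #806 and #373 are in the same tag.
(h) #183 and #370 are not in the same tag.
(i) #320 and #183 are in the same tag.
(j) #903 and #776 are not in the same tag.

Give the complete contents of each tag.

From (c): #183 ∉ flagged.
(i): #320 matches #183: #320 ∉ flagged.
Suppose #183 ∈ archived: no assignment then satisfies all the clues, so #183 ∉ archived.

archived = {#903}; flagged = {#370, #776}; draft = {#183, #320, #373, #806}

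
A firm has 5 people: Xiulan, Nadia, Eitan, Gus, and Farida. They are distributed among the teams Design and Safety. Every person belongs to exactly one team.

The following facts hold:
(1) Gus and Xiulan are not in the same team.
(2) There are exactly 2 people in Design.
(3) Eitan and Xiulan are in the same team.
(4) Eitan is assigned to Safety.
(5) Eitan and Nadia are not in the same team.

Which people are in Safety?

Safety = {Eitan, Farida, Xiulan}

From (4): Eitan ∈ Safety.
(3): Xiulan matches Eitan: Xiulan ∉ Design.
(3): Xiulan matches Eitan: Xiulan ∈ Safety.
(5): Nadia ∉ Safety.
Only one team left: Nadia ∈ Design.
(1): Gus ∉ Safety.
Only one team left: Gus ∈ Design.
(2): Design already has 2, so the rest are out.
Only one team left: Farida ∈ Safety.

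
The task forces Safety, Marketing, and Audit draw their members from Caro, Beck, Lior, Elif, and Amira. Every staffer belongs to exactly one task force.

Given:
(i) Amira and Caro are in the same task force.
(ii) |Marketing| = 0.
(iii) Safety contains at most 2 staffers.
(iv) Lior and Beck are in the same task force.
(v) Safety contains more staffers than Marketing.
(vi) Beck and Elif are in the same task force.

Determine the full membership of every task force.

Safety = {Amira, Caro}; Marketing = {}; Audit = {Beck, Elif, Lior}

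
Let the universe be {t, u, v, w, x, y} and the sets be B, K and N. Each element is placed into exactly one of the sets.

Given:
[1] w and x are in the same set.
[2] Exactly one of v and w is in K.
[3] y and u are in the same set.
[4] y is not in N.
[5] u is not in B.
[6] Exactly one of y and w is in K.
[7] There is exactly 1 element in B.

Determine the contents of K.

K = {u, v, y}

From (4): y ∉ N.
From (5): u ∉ B.
(3): y matches u: y ∉ B.
(3): u matches y: u ∉ N.
Only one set left: u ∈ K.
Only one set left: y ∈ K.
(6) (exactly one): w ∉ K.
(1): x matches w: x ∉ K.
(2) (exactly one): v ∈ K.
Suppose t ∈ K: no assignment then satisfies all the clues, so t ∉ K.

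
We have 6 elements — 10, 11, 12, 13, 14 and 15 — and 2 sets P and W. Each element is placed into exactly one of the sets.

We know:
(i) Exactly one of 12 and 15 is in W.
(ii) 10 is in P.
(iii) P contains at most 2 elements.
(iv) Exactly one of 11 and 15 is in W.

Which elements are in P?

P = {10, 15}

From (ii): 10 ∈ P.
Suppose 11 ∈ P: no assignment then satisfies all the clues, so 11 ∉ P.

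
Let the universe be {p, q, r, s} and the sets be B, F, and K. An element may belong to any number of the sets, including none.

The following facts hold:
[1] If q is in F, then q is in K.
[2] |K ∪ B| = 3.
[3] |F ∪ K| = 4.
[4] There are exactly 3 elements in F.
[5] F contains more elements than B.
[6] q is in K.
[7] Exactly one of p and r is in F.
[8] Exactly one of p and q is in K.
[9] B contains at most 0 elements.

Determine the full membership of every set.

B = {}; F = {p, q, s}; K = {q, r, s}

From (6): q ∈ K.
(8) (exactly one): p ∉ K.
(9): B already has 0, so the rest are out.
Suppose p ∉ F: no assignment then satisfies all the clues, so p ∈ F.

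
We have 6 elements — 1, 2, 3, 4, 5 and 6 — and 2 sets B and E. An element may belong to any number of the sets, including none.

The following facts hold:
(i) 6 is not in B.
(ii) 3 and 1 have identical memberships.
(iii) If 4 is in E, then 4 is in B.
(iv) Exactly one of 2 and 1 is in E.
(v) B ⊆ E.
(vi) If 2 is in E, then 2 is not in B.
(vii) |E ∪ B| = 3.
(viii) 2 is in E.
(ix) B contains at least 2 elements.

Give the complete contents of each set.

From (i): 6 ∉ B.
From (viii): 2 ∈ E.
(iv) (exactly one): 1 ∉ E.
(v) contrapositive: 1 ∉ B.
(vi): 2 ∉ B.
(ii): 3 matches 1: 3 ∉ B.
(ii): 3 matches 1: 3 ∉ E.
(ix): only 2 candidates remain for B, so all are in.
(v) with 4 ∈ B: 4 ∈ E.
(v) with 5 ∈ B: 5 ∈ E.
Suppose 6 ∈ E: no assignment then satisfies all the clues, so 6 ∉ E.

B = {4, 5}; E = {2, 4, 5}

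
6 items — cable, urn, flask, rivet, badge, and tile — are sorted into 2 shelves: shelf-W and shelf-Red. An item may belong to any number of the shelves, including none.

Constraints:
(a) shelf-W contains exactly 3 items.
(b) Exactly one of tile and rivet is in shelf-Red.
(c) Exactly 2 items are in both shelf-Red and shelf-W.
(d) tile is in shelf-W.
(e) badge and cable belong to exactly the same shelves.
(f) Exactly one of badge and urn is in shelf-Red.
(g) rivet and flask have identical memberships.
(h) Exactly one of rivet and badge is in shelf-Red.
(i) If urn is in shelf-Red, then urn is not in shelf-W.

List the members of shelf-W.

From (d): tile ∈ shelf-W.
Suppose cable ∈ shelf-W: no assignment then satisfies all the clues, so cable ∉ shelf-W.

shelf-W = {flask, rivet, tile}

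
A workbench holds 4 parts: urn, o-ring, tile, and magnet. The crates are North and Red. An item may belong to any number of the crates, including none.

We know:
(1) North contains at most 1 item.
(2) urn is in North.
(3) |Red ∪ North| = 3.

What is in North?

From (2): urn ∈ North.
(1): North already has 1, so the rest are out.

North = {urn}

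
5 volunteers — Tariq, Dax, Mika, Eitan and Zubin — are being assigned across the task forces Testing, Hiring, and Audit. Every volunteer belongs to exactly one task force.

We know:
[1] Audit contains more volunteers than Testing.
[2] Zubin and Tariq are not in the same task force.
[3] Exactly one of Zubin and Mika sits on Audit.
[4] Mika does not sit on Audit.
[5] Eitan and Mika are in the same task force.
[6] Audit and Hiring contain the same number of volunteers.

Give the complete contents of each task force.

Testing = {Tariq}; Hiring = {Eitan, Mika}; Audit = {Dax, Zubin}

From (4): Mika ∉ Audit.
(3) (exactly one): Zubin ∈ Audit.
(5): Eitan matches Mika: Eitan ∉ Audit.
(2): Tariq ∉ Audit.
Suppose Tariq ∉ Testing: no assignment then satisfies all the clues, so Tariq ∈ Testing.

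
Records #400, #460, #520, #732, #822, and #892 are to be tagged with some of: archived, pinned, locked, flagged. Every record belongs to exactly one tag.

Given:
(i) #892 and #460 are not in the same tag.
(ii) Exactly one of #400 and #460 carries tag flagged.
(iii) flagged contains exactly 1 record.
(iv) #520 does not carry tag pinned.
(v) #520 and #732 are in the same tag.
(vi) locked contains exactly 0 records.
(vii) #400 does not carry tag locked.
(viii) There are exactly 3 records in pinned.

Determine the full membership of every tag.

archived = {#520, #732}; pinned = {#400, #822, #892}; locked = {}; flagged = {#460}

From (iv): #520 ∉ pinned.
From (vii): #400 ∉ locked.
(v): #732 matches #520: #732 ∉ pinned.
(vi): locked already has 0, so the rest are out.
Suppose #400 ∈ archived: no assignment then satisfies all the clues, so #400 ∉ archived.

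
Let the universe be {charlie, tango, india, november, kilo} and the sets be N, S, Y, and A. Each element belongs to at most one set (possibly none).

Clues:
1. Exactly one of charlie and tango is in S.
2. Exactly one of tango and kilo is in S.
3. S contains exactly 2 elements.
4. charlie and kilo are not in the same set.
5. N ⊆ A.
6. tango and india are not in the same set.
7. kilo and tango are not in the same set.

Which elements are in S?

S = {november, tango}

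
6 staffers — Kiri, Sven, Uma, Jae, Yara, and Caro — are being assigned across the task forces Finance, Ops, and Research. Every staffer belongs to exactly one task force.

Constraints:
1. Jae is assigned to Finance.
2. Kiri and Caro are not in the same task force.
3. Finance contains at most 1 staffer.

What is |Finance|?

From (1): Jae ∈ Finance.
(3): Finance already has 1, so the rest are out.

1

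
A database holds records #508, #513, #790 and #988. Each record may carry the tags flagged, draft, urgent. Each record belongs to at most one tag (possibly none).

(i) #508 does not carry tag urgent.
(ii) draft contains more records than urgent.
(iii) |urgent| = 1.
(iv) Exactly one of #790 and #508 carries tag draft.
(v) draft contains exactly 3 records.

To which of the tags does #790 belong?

#790: urgent

From (i): #508 ∉ urgent.
Suppose #790 ∈ flagged: no assignment then satisfies all the clues, so #790 ∉ flagged.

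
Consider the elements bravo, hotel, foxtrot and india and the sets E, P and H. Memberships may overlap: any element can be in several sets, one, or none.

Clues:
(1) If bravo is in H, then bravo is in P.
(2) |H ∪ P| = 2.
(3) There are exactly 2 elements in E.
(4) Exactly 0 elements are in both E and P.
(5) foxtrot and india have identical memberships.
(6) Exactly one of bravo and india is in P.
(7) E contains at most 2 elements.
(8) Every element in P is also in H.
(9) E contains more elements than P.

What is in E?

E = {foxtrot, india}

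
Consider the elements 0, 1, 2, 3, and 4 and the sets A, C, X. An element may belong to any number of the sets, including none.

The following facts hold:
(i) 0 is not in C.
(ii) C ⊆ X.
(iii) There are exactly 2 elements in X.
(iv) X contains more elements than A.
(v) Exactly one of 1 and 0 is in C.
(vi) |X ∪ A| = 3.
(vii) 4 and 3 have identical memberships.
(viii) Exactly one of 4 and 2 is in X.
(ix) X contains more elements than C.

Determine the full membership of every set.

A = {0}; C = {1}; X = {1, 2}

From (i): 0 ∉ C.
(v) (exactly one): 1 ∈ C.
(ii) with 1 ∈ C: 1 ∈ X.
Suppose 0 ∉ A: no assignment then satisfies all the clues, so 0 ∈ A.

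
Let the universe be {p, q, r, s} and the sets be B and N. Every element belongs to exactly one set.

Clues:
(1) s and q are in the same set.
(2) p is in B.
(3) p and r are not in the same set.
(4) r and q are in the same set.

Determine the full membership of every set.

From (2): p ∈ B.
(3): r ∉ B.
(4): q matches r: q ∉ B.
Only one set left: q ∈ N.
Only one set left: r ∈ N.
(1): s matches q: s ∉ B.
(1): s matches q: s ∈ N.

B = {p}; N = {q, r, s}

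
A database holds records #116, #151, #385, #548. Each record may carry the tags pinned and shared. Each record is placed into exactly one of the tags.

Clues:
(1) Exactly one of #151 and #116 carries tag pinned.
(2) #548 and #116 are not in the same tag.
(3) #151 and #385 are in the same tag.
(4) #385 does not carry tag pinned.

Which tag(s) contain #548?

From (4): #385 ∉ pinned.
(3): #151 matches #385: #151 ∉ pinned.
Only one tag left: #151 ∈ shared.
Only one tag left: #385 ∈ shared.
(1) (exactly one): #116 ∈ pinned.
(2): #548 ∉ pinned.
Only one tag left: #548 ∈ shared.

#548: shared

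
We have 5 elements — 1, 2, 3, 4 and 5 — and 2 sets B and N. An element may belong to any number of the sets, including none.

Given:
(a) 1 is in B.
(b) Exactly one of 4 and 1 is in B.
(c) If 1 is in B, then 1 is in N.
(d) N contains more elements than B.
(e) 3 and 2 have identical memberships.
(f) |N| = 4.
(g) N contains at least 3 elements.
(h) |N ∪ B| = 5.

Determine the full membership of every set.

B = {1, 5}; N = {1, 2, 3, 4}

From (a): 1 ∈ B.
(b) (exactly one): 4 ∉ B.
(c): 1 ∈ N.
Suppose 2 ∈ B: no assignment then satisfies all the clues, so 2 ∉ B.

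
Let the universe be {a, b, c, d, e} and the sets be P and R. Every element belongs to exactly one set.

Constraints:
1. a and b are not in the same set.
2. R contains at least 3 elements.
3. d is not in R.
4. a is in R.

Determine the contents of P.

From (3): d ∉ R.
From (4): a ∈ R.
(1): b ∉ R.
(2): only 3 candidates remain for R, so all are in.
Only one set left: b ∈ P.
Only one set left: d ∈ P.

P = {b, d}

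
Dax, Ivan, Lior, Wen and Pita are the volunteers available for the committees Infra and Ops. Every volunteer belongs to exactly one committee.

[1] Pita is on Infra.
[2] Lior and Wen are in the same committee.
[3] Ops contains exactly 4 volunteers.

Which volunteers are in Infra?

From (1): Pita ∈ Infra.
(3): only 4 candidates remain for Ops, so all are in.

Infra = {Pita}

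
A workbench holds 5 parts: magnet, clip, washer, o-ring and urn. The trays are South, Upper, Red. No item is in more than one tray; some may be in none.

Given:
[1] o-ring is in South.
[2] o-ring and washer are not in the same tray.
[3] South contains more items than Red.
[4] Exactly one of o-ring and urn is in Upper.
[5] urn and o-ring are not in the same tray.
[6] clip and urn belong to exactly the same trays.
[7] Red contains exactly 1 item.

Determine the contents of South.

South = {magnet, o-ring}

From (1): o-ring ∈ South.
(2): washer ∉ South.
(4) (exactly one): urn ∈ Upper.
(6): clip matches urn: clip ∉ South.
(6): clip matches urn: clip ∈ Upper.
Suppose magnet ∉ South: no assignment then satisfies all the clues, so magnet ∈ South.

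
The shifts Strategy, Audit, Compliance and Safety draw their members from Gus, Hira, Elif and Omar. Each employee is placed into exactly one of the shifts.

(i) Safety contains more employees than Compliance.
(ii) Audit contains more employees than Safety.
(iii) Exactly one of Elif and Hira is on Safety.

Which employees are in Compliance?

Compliance = {}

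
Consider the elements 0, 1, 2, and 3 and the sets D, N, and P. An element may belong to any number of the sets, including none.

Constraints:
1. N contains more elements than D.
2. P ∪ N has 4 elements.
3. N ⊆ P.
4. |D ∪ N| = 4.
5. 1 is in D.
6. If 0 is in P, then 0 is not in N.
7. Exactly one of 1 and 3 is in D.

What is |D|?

From (5): 1 ∈ D.
(7) (exactly one): 3 ∉ D.
Suppose 0 ∉ D: no assignment then satisfies all the clues, so 0 ∈ D.

2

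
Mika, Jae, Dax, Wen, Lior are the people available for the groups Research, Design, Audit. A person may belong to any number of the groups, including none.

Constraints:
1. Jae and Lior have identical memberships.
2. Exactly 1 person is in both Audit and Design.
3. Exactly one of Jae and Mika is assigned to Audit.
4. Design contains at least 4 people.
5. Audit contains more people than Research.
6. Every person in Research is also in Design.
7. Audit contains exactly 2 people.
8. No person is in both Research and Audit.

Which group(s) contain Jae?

Jae: Design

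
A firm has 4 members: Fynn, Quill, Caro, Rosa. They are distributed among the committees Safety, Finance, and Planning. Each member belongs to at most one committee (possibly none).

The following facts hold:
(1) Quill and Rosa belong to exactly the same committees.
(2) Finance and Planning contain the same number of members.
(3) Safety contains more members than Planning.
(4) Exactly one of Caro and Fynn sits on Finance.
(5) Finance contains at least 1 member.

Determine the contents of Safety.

Safety = {Quill, Rosa}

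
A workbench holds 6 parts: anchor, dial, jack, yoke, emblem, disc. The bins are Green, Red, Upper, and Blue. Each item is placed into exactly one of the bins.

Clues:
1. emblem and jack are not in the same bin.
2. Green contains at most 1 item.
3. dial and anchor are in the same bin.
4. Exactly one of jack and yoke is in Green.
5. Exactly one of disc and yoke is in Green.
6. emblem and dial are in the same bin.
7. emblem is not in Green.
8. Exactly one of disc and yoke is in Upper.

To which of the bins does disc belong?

disc: Upper

From (7): emblem ∉ Green.
(6): dial matches emblem: dial ∉ Green.
(3): anchor matches dial: anchor ∉ Green.
Suppose disc ∈ Green: no assignment then satisfies all the clues, so disc ∉ Green.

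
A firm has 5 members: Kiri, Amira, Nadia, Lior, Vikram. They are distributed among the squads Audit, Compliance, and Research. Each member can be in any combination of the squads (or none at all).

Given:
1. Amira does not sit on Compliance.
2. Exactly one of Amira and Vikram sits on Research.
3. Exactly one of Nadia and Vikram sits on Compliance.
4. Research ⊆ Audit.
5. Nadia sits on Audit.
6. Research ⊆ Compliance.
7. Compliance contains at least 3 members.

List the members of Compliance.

Compliance = {Kiri, Lior, Vikram}

From (1): Amira ∉ Compliance.
From (5): Nadia ∈ Audit.
(6) contrapositive: Amira ∉ Research.
(2) (exactly one): Vikram ∈ Research.
(4) with Vikram ∈ Research: Vikram ∈ Audit.
(6) with Vikram ∈ Research: Vikram ∈ Compliance.
(3) (exactly one): Nadia ∉ Compliance.
(6) contrapositive: Nadia ∉ Research.
(7): only 3 candidates remain for Compliance, so all are in.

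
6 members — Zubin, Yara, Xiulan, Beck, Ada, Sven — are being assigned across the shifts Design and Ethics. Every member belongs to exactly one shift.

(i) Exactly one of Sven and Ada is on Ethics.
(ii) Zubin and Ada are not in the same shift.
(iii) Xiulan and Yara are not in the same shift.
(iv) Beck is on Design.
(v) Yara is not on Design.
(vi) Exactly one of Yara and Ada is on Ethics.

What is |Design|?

3

From (iv): Beck ∈ Design.
From (v): Yara ∉ Design.
Only one shift left: Yara ∈ Ethics.
(iii): Xiulan ∉ Ethics.
(vi) (exactly one): Ada ∉ Ethics.
Only one shift left: Xiulan ∈ Design.
Only one shift left: Ada ∈ Design.
(i) (exactly one): Sven ∈ Ethics.
(ii): Zubin ∉ Design.
Only one shift left: Zubin ∈ Ethics.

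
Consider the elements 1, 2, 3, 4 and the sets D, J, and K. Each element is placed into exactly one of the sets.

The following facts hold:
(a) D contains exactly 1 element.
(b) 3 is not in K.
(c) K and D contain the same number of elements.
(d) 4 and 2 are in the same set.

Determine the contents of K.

From (b): 3 ∉ K.
Suppose 1 ∉ K: no assignment then satisfies all the clues, so 1 ∈ K.

K = {1}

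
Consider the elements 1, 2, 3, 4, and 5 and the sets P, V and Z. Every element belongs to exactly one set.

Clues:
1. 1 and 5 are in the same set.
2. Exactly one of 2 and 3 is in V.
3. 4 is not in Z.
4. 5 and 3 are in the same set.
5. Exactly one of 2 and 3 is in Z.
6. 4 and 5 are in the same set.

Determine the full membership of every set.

P = {}; V = {1, 3, 4, 5}; Z = {2}

From (3): 4 ∉ Z.
(6): 5 matches 4: 5 ∉ Z.
(1): 1 matches 5: 1 ∉ Z.
(4): 3 matches 5: 3 ∉ Z.
(5) (exactly one): 2 ∈ Z.
(2) (exactly one): 3 ∈ V.
(4): 5 matches 3: 5 ∉ P.
(4): 5 matches 3: 5 ∈ V.
(6): 4 matches 5: 4 ∉ P.
(6): 4 matches 5: 4 ∈ V.
(1): 1 matches 5: 1 ∉ P.
(1): 1 matches 5: 1 ∈ V.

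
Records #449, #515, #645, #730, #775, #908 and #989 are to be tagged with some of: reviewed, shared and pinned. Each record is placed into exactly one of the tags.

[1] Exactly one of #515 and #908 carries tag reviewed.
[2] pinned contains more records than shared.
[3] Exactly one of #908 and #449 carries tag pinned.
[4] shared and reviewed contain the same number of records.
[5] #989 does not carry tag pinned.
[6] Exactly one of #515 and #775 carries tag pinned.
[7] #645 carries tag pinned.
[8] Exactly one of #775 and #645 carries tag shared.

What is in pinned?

pinned = {#449, #515, #645}

From (5): #989 ∉ pinned.
From (7): #645 ∈ pinned.
(8) (exactly one): #775 ∈ shared.
(6) (exactly one): #515 ∈ pinned.
(1) (exactly one): #908 ∈ reviewed.
(3) (exactly one): #449 ∈ pinned.
Suppose #730 ∈ pinned: no assignment then satisfies all the clues, so #730 ∉ pinned.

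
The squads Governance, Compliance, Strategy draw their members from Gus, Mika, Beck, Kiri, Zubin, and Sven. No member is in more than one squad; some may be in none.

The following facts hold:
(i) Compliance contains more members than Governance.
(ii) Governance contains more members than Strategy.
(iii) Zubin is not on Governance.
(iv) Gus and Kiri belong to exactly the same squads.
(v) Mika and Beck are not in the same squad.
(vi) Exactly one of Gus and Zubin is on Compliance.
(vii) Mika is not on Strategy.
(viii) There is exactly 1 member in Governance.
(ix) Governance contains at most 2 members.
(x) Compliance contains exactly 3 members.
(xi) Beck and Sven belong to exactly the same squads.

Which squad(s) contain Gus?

From (iii): Zubin ∉ Governance.
From (vii): Mika ∉ Strategy.
Suppose Gus ∈ Governance: no assignment then satisfies all the clues, so Gus ∉ Governance.

Gus: none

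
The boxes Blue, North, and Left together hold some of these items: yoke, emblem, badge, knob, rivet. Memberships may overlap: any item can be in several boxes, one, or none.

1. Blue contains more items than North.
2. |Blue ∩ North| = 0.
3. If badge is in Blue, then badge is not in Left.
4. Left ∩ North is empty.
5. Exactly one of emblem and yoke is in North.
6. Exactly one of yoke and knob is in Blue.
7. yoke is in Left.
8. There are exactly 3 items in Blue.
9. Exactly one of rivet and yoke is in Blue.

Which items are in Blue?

Blue = {badge, knob, rivet}

From (7): yoke ∈ Left.
(4) (disjoint): yoke ∉ North.
(5) (exactly one): emblem ∈ North.
(4) (disjoint): emblem ∉ Left.
Suppose yoke ∈ Blue: no assignment then satisfies all the clues, so yoke ∉ Blue.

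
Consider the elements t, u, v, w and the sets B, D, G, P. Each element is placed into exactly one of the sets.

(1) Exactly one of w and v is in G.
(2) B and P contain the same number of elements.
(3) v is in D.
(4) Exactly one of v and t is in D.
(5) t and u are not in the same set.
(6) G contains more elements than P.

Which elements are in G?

From (3): v ∈ D.
(1) (exactly one): w ∈ G.
(4) (exactly one): t ∉ D.
Suppose t ∉ G: no assignment then satisfies all the clues, so t ∈ G.

G = {t, w}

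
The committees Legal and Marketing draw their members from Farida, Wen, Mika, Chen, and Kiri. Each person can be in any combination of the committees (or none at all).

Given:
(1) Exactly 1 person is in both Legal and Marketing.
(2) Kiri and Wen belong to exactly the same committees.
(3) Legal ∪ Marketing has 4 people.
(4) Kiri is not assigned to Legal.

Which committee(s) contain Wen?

Wen: Marketing

From (4): Kiri ∉ Legal.
(2): Wen matches Kiri: Wen ∉ Legal.
Suppose Wen ∉ Marketing: no assignment then satisfies all the clues, so Wen ∈ Marketing.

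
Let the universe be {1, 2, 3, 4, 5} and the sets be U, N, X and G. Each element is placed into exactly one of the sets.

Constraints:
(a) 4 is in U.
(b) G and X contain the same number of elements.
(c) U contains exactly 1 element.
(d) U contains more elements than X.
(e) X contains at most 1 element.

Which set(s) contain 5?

From (a): 4 ∈ U.
(c): U already has 1, so the rest are out.
Suppose 5 ∉ N: no assignment then satisfies all the clues, so 5 ∈ N.

5: N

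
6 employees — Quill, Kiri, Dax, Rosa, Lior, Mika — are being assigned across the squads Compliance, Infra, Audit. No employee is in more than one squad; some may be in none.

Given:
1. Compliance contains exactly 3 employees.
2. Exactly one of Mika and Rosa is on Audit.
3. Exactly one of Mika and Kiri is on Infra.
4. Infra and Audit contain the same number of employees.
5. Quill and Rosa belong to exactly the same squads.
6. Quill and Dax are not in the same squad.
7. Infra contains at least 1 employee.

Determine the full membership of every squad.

Compliance = {Lior, Quill, Rosa}; Infra = {Kiri}; Audit = {Mika}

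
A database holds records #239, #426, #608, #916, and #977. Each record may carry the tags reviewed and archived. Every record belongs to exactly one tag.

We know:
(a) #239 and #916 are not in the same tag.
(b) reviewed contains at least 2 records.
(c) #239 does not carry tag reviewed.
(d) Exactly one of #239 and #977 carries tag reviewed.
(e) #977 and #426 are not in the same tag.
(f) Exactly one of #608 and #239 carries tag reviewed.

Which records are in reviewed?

reviewed = {#608, #916, #977}

From (c): #239 ∉ reviewed.
(d) (exactly one): #977 ∈ reviewed.
(e): #426 ∉ reviewed.
(f) (exactly one): #608 ∈ reviewed.
Only one tag left: #239 ∈ archived.
Only one tag left: #426 ∈ archived.
(a): #916 ∉ archived.
Only one tag left: #916 ∈ reviewed.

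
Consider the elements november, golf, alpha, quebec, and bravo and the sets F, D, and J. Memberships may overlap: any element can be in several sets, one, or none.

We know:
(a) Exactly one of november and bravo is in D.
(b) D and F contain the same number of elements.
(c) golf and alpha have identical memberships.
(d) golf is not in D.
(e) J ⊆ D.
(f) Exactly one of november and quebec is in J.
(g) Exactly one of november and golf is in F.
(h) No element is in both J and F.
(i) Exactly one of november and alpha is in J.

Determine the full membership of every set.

From (d): golf ∉ D.
(c): alpha matches golf: alpha ∉ D.
(e) contrapositive: golf ∉ J.
(e) contrapositive: alpha ∉ J.
(i) (exactly one): november ∈ J.
(e) with november ∈ J: november ∈ D.
(f) (exactly one): quebec ∉ J.
(h) (disjoint): november ∉ F.
(a) (exactly one): bravo ∉ D.
(e) contrapositive: bravo ∉ J.
(g) (exactly one): golf ∈ F.
Suppose quebec ∈ F: no assignment then satisfies all the clues, so quebec ∉ F.

F = {alpha, golf}; D = {november, quebec}; J = {november}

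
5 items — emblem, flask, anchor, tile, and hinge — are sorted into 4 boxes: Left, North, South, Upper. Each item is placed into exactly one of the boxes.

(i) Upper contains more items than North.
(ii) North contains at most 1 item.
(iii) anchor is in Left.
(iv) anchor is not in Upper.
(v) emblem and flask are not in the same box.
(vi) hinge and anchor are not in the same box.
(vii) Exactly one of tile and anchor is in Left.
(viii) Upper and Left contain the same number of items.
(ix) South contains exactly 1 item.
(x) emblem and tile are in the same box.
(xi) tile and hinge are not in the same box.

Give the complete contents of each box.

Left = {anchor, flask}; North = {}; South = {hinge}; Upper = {emblem, tile}

From (iii): anchor ∈ Left.
(vi): hinge ∉ Left.
(vii) (exactly one): tile ∉ Left.
(x): emblem matches tile: emblem ∉ Left.
Suppose emblem ∈ North: no assignment then satisfies all the clues, so emblem ∉ North.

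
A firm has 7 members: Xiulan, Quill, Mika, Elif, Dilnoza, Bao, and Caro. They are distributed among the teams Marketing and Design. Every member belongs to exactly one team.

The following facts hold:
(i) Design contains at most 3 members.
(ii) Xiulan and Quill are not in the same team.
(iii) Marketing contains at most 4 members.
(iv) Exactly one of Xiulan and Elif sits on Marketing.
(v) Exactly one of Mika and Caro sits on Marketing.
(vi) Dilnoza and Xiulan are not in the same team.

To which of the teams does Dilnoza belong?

Dilnoza: Marketing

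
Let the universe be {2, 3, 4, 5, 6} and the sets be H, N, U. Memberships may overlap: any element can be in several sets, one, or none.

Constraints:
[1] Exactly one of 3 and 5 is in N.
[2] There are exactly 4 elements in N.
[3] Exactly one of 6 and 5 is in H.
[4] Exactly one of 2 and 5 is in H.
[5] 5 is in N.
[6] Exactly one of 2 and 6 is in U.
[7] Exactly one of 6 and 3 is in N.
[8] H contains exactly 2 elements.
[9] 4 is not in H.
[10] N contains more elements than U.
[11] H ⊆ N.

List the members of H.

H = {2, 6}

From (5): 5 ∈ N.
From (9): 4 ∉ H.
(1) (exactly one): 3 ∉ N.
(2): only 4 candidates remain for N, so all are in.
(11) contrapositive: 3 ∉ H.
Suppose 2 ∉ H: no assignment then satisfies all the clues, so 2 ∈ H.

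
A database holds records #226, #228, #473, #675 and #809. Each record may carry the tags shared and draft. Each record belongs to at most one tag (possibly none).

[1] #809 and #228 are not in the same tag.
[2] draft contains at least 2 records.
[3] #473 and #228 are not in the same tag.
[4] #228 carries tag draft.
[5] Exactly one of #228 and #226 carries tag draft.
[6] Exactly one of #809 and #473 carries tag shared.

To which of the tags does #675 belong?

#675: draft

From (4): #228 ∈ draft.
(1): #809 ∉ draft.
(3): #473 ∉ draft.
(5) (exactly one): #226 ∉ draft.
(2): only 2 candidates remain for draft, so all are in.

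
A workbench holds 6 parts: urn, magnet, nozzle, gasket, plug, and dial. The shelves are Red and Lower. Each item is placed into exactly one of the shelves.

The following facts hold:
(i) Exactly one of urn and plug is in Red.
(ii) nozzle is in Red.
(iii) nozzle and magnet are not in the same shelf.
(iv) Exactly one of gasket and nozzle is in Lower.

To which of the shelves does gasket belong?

From (ii): nozzle ∈ Red.
(iii): magnet ∉ Red.
(iv) (exactly one): gasket ∈ Lower.
Only one shelf left: magnet ∈ Lower.

gasket: Lower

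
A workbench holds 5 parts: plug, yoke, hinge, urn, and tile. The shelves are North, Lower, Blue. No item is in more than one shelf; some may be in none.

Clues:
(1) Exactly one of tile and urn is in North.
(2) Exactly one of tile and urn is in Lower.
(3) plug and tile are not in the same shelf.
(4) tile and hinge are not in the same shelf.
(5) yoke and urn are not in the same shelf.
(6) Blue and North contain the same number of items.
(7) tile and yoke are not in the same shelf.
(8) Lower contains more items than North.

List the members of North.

North = {tile}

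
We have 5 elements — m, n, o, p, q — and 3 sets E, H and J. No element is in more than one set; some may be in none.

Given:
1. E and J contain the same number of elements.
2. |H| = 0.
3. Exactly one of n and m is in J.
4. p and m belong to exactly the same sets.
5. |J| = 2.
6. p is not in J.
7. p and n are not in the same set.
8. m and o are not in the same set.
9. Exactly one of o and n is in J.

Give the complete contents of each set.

E = {m, p}; H = {}; J = {n, q}

From (6): p ∉ J.
(2): H already has 0, so the rest are out.
(4): m matches p: m ∉ J.
(3) (exactly one): n ∈ J.
(9) (exactly one): o ∉ J.
(5): only 2 candidates remain for J, so all are in.
Suppose m ∉ E: no assignment then satisfies all the clues, so m ∈ E.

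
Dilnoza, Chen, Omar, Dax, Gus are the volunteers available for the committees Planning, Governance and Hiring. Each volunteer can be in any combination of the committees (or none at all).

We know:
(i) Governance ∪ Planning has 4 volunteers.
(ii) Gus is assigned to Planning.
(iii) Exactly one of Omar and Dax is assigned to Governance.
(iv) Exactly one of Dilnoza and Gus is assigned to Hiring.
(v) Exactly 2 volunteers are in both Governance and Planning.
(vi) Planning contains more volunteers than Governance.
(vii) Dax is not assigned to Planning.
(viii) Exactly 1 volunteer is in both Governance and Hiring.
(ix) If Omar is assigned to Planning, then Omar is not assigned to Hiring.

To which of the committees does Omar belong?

Omar: Governance, Planning

From (ii): Gus ∈ Planning.
From (vii): Dax ∉ Planning.
Suppose Omar ∉ Planning: no assignment then satisfies all the clues, so Omar ∈ Planning.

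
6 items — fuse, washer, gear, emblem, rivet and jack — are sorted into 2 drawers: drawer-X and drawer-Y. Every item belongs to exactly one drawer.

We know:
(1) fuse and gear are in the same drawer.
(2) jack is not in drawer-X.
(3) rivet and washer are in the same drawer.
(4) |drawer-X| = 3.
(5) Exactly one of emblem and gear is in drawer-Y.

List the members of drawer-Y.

drawer-Y = {fuse, gear, jack}

From (2): jack ∉ drawer-X.
Only one drawer left: jack ∈ drawer-Y.
Suppose fuse ∉ drawer-Y: no assignment then satisfies all the clues, so fuse ∈ drawer-Y.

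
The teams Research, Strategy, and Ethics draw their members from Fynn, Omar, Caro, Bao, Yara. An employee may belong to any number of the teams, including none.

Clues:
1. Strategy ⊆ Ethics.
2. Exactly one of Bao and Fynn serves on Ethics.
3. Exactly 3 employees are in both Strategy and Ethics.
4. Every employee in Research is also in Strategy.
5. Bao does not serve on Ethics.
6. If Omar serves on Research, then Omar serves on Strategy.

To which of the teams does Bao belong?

From (5): Bao ∉ Ethics.
(1) contrapositive: Bao ∉ Strategy.
(2) (exactly one): Fynn ∈ Ethics.
(4) contrapositive: Bao ∉ Research.

Bao: none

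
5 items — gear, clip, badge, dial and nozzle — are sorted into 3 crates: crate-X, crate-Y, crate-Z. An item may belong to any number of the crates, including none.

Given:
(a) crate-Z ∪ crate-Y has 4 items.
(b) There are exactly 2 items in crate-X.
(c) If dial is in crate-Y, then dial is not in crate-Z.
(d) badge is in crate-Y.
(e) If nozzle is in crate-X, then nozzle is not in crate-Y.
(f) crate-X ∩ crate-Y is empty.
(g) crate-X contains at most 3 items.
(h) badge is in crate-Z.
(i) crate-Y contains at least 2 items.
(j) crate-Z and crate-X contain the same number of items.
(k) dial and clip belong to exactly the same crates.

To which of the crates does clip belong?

From (d): badge ∈ crate-Y.
From (h): badge ∈ crate-Z.
(f) (disjoint): badge ∉ crate-X.
Suppose clip ∈ crate-X: no assignment then satisfies all the clues, so clip ∉ crate-X.

clip: crate-Y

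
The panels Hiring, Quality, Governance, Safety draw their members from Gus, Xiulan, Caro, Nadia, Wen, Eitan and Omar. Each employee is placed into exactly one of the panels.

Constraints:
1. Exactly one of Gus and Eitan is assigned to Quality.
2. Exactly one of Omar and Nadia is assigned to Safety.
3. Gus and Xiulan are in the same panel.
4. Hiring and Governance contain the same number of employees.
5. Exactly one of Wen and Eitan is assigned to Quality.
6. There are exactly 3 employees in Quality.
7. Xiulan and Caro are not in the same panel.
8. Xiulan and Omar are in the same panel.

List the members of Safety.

Safety = {Gus, Omar, Wen, Xiulan}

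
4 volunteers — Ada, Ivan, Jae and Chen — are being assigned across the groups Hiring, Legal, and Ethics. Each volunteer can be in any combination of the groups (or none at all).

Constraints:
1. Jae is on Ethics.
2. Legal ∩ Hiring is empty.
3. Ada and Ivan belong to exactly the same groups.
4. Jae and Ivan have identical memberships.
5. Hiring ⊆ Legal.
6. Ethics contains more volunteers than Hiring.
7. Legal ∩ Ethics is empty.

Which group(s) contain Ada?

From (1): Jae ∈ Ethics.
(4): Ivan matches Jae: Ivan ∈ Ethics.
(7) (disjoint): Ivan ∉ Legal.
(7) (disjoint): Jae ∉ Legal.
(3): Ada matches Ivan: Ada ∉ Legal.
(3): Ada matches Ivan: Ada ∈ Ethics.
(5) contrapositive: Ada ∉ Hiring.
(5) contrapositive: Ivan ∉ Hiring.
(5) contrapositive: Jae ∉ Hiring.

Ada: Ethics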